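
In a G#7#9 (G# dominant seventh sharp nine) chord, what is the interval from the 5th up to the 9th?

G#7#9 is spelled G#-B#-D#-F#-A##.
5th = D#; 9th = A##.
From D# to A##: 8 semitones over a fifth = augmented.

augmented fifth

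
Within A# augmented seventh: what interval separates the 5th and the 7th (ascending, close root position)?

Spelling the chord: A# C## E## G#.
5th = E##; 7th = G#.
3 letter names make it a third; at 2 semitones (a whole step narrower than major) the quality is diminished.

diminished third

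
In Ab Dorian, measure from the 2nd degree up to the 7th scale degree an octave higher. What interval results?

minor thirteenth

Spelling Ab Dorian: Ab Bb Cb Db Eb F Gb.
So we need the interval from Bb up to Gb.
From Bb to Gb: 20 semitones over a thirteenth = minor.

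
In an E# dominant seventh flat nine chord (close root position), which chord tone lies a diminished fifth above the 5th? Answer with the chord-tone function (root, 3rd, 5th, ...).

9th

Spelling the chord: E#–G##–B#–D#–F#.
The 5th is B#. A diminished fifth above B# is F#.
F# is the chord's 9th.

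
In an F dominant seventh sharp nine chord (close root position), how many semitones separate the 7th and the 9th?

5

Spelling the chord: F-A-C-E♭-G♯.
E♭ to G♯ is an augmented third: 5 semitones.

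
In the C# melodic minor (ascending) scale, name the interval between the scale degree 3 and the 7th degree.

The scale runs C# D# E F# G# A# B#.
The scale degree 3 is E and the scale degree 7 is B#.
From E to B#: 8 semitones over a fifth = augmented.

augmented fifth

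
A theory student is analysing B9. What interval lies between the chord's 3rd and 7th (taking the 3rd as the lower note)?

B9 (B dominant ninth) is spelled B, D♯, F♯, A, C♯.
The 3rd is D♯ and the 7th is A.
5 letter names make it a fifth; at 6 semitones (a half step narrower than perfect) the quality is diminished.
That tritone between 3rd and 7th is what gives the dominant seventh its pull toward resolution.

d5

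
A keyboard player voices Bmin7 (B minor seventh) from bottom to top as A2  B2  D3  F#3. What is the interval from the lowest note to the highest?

The outer voices are A2 and F#3.
From A to F# is 9 semitones, exactly the major sixth.

major sixth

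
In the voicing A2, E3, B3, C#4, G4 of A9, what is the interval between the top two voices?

Those voices are C#4 and G4.
5 letter names make it a fifth; at 6 semitones (a half step narrower than perfect) the quality is diminished.

diminished fifth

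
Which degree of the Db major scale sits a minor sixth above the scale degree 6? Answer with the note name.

Gb

The scale is Db Eb F Gb Ab Bb C.
The scale degree 6 is Bb; a minor sixth above that is Gb — scale degree 4.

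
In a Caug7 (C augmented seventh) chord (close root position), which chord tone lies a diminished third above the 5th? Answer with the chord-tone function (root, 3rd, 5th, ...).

C augmented seventh is spelled C E G♯ B♭.
The 5th is G♯. A diminished third above G♯ is B♭.
B♭ is the chord's 7th.

7th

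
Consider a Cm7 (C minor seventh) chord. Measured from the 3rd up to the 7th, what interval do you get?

The chord tones of Cmin7 are C Eb G Bb.
The 3rd is Eb and the 7th is Bb.
Eb up to Bb spans 5 letter names and 7 semitones — a perfect fifth.

perfect fifth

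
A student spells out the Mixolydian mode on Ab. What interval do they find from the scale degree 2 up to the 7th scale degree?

minor sixth

The scale runs Ab Bb C Db Eb F Gb.
The scale degree 2 is Bb and the scale degree 7 is Gb.
Bb up to Gb is 8 semitones, a half step narrower than a major sixth, so the interval is minor.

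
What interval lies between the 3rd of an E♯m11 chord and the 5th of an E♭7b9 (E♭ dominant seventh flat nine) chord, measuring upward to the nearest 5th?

diminished 3rd

E♯m11 has G♯ as its 3rd, and E♭7b9 (E♭ dominant seventh flat nine) has B♭ as its 5th.
3 letter names make it a third; at 2 semitones (a whole step narrower than major) the quality is diminished.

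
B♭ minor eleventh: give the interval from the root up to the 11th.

P11

Spelling the chord: B♭ D♭ F A♭ C E♭.
So we need the interval from B♭ up to E♭.
B♭ up to E♭ spans 11 letter names and 17 semitones — a perfect eleventh.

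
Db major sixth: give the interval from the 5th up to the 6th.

M2

Db6 (Db major sixth): Db F Ab Bb.
The 5th is Ab and the 6th is Bb.
Counting 2 letters and 2 half steps from Ab gives a major second.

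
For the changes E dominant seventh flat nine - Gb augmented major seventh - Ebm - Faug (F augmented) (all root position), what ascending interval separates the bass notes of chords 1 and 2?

The roots are E and Gb.
E up to Gb is 2 semitones, a whole step narrower than a major third, so the interval is diminished.

diminished third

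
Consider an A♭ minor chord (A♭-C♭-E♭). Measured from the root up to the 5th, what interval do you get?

P5

That puts A♭ below E♭.
Counting 5 letters and 7 half steps from A♭ gives a perfect fifth.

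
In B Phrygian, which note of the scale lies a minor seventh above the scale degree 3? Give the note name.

The scale is B C D E F# G A.
The scale degree 3 is D; a minor seventh above that is C — scale degree 2.

C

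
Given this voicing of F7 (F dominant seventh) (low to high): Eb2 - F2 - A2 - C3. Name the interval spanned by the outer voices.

The outer voices are Eb2 and C3.
From Eb to C is 9 semitones, exactly the major sixth.

major 6th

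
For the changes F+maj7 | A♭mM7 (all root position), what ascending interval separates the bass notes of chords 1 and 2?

minor 3rd

The roots are F and A♭.
From F to A♭: 3 semitones over a third = minor.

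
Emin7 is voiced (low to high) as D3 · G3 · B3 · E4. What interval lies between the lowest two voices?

perfect fourth

Those voices are D3 and G3.
From D to G is 5 semitones, exactly the perfect fourth.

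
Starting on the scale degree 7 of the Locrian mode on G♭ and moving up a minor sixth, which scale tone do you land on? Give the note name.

Dbb

The scale is G♭ A𝄫 B𝄫 C♭ D𝄫 E𝄫 F♭.
The scale degree 7 is F♭; a minor sixth above that is D𝄫 — scale degree 5.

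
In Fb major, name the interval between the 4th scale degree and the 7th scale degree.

augmented fourth

Fb major: Fb Gb Ab Bbb Cb Db Eb.
So we need the interval from Bbb up to Eb.
Bbb up to Eb is 6 semitones, a half step wider than a perfect fourth, so the interval is augmented.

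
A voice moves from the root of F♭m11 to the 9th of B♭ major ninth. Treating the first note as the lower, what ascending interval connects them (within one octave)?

augmented 5th

The root of F♭m11 is F♭; the 9th of B♭ major ninth is C.
F♭ up to C is 8 semitones, a half step wider than a perfect fifth, so the interval is augmented.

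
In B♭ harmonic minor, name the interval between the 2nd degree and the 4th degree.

B♭ harmonic minor: B♭ C D♭ E♭ F G♭ A.
So we need the interval from C up to E♭.
From C to E♭: 3 semitones over a third = minor.

minor third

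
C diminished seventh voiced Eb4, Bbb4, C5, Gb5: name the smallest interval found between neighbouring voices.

augmented second

Adjacent intervals: Eb4→Bbb4 = diminished fifth; Bbb4→C5 = augmented second; C5→Gb5 = diminished fifth.
The smallest is Bbb4 to C5, an augmented second (3 semitones).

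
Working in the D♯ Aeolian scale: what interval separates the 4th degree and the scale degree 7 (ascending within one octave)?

perfect fourth

Spelling the D♯ Aeolian scale: D♯ E♯ F♯ G♯ A♯ B C♯.
So we need the interval from G♯ up to C♯.
G♯ up to C♯ spans 4 letter names and 5 semitones — a perfect fourth.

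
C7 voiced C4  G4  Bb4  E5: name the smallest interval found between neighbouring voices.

minor 3rd

Adjacent intervals: C4→G4 = perfect fifth; G4→Bb4 = minor third; Bb4→E5 = augmented fourth.
The smallest is G4 to Bb4, a minor third (3 semitones).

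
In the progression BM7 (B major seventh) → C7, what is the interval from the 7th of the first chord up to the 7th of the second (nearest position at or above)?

The 7th of BM7 (B major seventh) is A#; the 7th of C7 is Bb.
2 letter names make it a second; at 0 semitones (a whole step narrower than major) the quality is diminished.

diminished second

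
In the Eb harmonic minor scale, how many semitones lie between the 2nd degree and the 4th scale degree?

3

The scale is Eb F Gb Ab Bb Cb D.
F up to Ab is a minor third — 3 semitones.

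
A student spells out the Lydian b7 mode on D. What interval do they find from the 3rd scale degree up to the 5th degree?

D lydian dominant: D E F# G# A B C.
That puts F# below A.
3 letter names make it a third; at 3 semitones (a half step narrower than major) the quality is minor.

minor 3rd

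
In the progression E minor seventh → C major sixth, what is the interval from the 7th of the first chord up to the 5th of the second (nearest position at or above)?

E minor seventh has D as its 7th, and C major sixth has G as its 5th.
From D to G is 5 semitones, exactly the perfect fourth.

perfect fourth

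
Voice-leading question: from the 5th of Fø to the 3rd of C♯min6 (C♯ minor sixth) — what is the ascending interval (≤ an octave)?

Fø has C♭ as its 5th, and C♯min6 (C♯ minor sixth) has E as its 3rd.
C♭ up to E is 5 semitones, a half step wider than a major third, so the interval is augmented.

augmented third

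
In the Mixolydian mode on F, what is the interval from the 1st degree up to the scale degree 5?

perfect 5th

Spelling the Mixolydian mode on F: F G A Bb C D Eb.
So we need the interval from F up to C.
Counting 5 letters and 7 half steps from F gives a perfect fifth.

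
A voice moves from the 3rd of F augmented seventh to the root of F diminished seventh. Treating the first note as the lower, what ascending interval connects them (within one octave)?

The 3rd of F augmented seventh is A; the root of F diminished seventh is F.
From A to F: 8 semitones over a sixth = minor.

minor 6th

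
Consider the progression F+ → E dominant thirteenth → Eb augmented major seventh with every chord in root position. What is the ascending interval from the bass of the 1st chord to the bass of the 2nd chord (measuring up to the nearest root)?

The roots are F and E.
F up to E spans 7 letter names and 11 semitones — a major seventh.

major seventh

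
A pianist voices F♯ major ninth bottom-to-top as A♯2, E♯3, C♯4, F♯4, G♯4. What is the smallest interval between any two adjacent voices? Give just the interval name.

Adjacent intervals: A♯2→E♯3 = perfect fifth; E♯3→C♯4 = minor sixth; C♯4→F♯4 = perfect fourth; F♯4→G♯4 = major second.
The smallest is F♯4 to G♯4, a major second (2 semitones).

major 2nd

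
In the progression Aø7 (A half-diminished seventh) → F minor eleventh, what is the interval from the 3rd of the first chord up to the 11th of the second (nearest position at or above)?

The 3rd of Aø7 (A half-diminished seventh) is C; the 11th of F minor eleventh is B♭.
C up to B♭ is 10 semitones, a half step narrower than a major seventh, so the interval is minor.

m7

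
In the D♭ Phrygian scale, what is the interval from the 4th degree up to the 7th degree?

D♭ phrygian: D♭ E𝄫 F♭ G♭ A♭ B𝄫 C♭.
So we need the interval from G♭ up to C♭.
From G♭ to C♭ is 5 semitones, exactly the perfect fourth.

perfect 4th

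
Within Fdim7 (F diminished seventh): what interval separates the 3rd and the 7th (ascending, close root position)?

F°7 (F diminished seventh): F–A♭–C♭–E𝄫.
The 3rd is A♭ and the 7th is E𝄫.
5 letter names make it a fifth; at 6 semitones (a half step narrower than perfect) the quality is diminished.

diminished 5th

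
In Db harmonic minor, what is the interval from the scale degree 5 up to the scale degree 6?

Spelling Db harmonic minor: Db Eb Fb Gb Ab Bbb C.
That puts Ab below Bbb.
Ab up to Bbb is 1 semitone, a half step narrower than a major second, so the interval is minor.

minor second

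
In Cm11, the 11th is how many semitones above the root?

Cm11 (C minor eleventh): C–E♭–G–B♭–D–F.
C to F is a perfect eleventh: 17 semitones.

17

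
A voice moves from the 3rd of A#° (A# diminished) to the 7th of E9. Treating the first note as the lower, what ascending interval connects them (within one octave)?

The 3rd of A#° (A# diminished) is C#; the 7th of E9 is D.
From C# to D: 1 semitone over a second = minor.

minor second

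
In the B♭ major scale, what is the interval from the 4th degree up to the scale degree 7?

augmented fourth

Spelling the B♭ major scale: B♭ C D E♭ F G A.
The 4th degree is E♭ and the scale degree 7 is A.
4 letter names make it a fourth; at 6 semitones (a half step wider than perfect) the quality is augmented.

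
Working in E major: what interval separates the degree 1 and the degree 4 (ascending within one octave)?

Spelling E major: E F♯ G♯ A B C♯ D♯.
That puts E below A.
From E to A is 5 semitones, exactly the perfect fourth.

perfect fourth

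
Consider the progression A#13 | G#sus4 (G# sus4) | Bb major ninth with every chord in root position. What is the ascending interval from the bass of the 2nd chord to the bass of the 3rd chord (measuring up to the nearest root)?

The roots are G# and Bb.
3 letter names make it a third; at 2 semitones (a whole step narrower than major) the quality is diminished.

diminished third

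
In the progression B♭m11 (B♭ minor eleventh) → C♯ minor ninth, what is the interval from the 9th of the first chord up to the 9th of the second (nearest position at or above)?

augmented 2nd

The 9th of B♭m11 (B♭ minor eleventh) is C; the 9th of C♯ minor ninth is D♯.
2 letter names make it a second; at 3 semitones (a half step wider than major) the quality is augmented.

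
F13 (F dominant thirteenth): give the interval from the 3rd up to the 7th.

diminished fifth

F13 (F dominant thirteenth): F, A, C, Eb, G, D.
3rd = A; 7th = Eb.
5 letter names make it a fifth; at 6 semitones (a half step narrower than perfect) the quality is diminished.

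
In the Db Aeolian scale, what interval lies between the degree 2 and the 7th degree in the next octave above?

The scale runs Db Eb Fb Gb Ab Bbb Cb.
Degree 2 = Eb; degree 7 (up an octave) = Cb.
13 letter names make it a thirteenth; at 20 semitones (a half step narrower than major) the quality is minor.

minor thirteenth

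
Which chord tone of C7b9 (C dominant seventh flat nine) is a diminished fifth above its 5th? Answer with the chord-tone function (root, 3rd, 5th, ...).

C7b9 (C dominant seventh flat nine) is spelled C E G Bb Db.
The 5th is G. A diminished fifth above G is Db.
Db is the chord's 9th.

9th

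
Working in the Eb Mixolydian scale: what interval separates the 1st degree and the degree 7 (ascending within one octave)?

Spelling the Eb Mixolydian scale: Eb F G Ab Bb C Db.
1st degree = Eb; 7th scale degree = Db.
Eb up to Db is 10 semitones, a half step narrower than a major seventh, so the interval is minor.

minor seventh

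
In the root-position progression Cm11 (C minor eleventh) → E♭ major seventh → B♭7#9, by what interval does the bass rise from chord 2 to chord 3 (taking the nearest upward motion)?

perfect 5th

The roots are E♭ and B♭.
From E♭ to B♭ is 7 semitones, exactly the perfect fifth.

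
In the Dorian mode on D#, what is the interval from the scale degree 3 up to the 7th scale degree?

perfect fifth

Spelling the Dorian mode on D#: D# E# F# G# A# B# C#.
Scale degree 3 = F#; 7th degree = C#.
Counting 5 letters and 7 half steps from F# gives a perfect fifth.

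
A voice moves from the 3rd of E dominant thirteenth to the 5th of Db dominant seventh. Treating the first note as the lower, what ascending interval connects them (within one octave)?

diminished second

The 3rd of E dominant thirteenth is G#; the 5th of Db dominant seventh is Ab.
From G# to Ab: 0 semitones over a second = diminished.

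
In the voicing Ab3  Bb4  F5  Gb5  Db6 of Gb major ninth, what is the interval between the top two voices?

Those voices are Gb5 and Db6.
Counting 5 letters and 7 half steps from Gb gives a perfect fifth.

P5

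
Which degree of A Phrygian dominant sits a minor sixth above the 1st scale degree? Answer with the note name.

The scale is A B♭ C♯ D E F G.
The 1st scale degree is A; a minor sixth above that is F — scale degree 6.

F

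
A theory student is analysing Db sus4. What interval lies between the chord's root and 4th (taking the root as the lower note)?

Dbsus4 (Db sus4) is spelled Db–Gb–Ab.
That puts Db below Gb.
From Db to Gb is 5 semitones, exactly the perfect fourth.

P4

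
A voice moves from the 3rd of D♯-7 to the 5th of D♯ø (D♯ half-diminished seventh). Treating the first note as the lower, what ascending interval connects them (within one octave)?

D♯-7 has F♯ as its 3rd, and D♯ø (D♯ half-diminished seventh) has A as its 5th.
F♯ up to A is 3 semitones, a half step narrower than a major third, so the interval is minor.

minor third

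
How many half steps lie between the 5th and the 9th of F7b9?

6

The chord tones of F7b9 are F–A–C–Eb–Gb.
C to Gb is a diminished fifth: 6 semitones.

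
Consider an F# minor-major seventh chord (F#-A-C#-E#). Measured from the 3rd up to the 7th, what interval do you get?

augmented fifth

3rd = A; 7th = E#.
5 letter names make it a fifth; at 8 semitones (a half step wider than perfect) the quality is augmented.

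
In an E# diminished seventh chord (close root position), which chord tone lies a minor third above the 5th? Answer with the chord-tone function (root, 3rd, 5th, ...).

Spelling the chord: E#–G#–B–D.
The 5th is B. A minor third above B is D.
D is the chord's 7th.

7th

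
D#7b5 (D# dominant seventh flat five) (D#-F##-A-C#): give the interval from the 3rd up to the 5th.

diminished 3rd

The 3rd is F## and the 5th is A.
3 letter names make it a third; at 2 semitones (a whole step narrower than major) the quality is diminished.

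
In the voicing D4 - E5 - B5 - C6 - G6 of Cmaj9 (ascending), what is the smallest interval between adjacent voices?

minor second

Adjacent intervals: D4→E5 = major ninth; E5→B5 = perfect fifth; B5→C6 = minor second; C6→G6 = perfect fifth.
The smallest is B5 to C6, a minor second (1 semitone).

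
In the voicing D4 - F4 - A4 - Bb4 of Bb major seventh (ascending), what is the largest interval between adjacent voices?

Adjacent intervals: D4→F4 = minor third; F4→A4 = major third; A4→Bb4 = minor second.
The largest is F4 to A4, a major third (4 semitones).

major 3rd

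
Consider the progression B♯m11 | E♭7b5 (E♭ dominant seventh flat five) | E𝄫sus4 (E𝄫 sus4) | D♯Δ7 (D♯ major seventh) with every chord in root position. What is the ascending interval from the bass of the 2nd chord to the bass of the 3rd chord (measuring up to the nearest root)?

diminished 8th

The roots are E♭ and E𝄫.
From E♭ to E𝄫: 11 semitones over an octave = diminished.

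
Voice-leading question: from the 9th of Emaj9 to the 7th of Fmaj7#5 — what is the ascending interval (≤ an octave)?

The 9th of Emaj9 is F#; the 7th of Fmaj7#5 is E.
From F# to E: 10 semitones over a seventh = minor.

minor seventh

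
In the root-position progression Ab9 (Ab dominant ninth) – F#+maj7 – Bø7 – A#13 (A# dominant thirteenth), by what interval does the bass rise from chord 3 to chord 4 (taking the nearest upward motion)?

The roots are B and A#.
Counting 7 letters and 11 half steps from B gives a major seventh.

M7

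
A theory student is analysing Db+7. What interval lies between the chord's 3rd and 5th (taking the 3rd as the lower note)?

Db7#5 is spelled Db F A Cb.
The 3rd is F and the 5th is A.
From F to A is 4 semitones, exactly the major third.

M3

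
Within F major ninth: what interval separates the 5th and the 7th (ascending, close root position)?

major 3rd

Fmaj9 (F major ninth): F–A–C–E–G.
So we need the interval from C up to E.
From C to E is 4 semitones, exactly the major third.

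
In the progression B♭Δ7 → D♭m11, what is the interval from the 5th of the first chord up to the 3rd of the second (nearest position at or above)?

The 5th of B♭Δ7 is F; the 3rd of D♭m11 is F♭.
F up to F♭ is 11 semitones, a half step narrower than a perfect octave, so the interval is diminished.

diminished octave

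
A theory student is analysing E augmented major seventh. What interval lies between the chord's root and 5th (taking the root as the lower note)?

augmented fifth

Spelling the chord: E, G#, B#, D#.
Root = E; 5th = B#.
5 letter names make it a fifth; at 8 semitones (a half step wider than perfect) the quality is augmented.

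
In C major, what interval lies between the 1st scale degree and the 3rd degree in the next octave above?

M10

The scale runs C D E F G A B.
So we need the interval from C up to E.
C up to E spans 10 letter names and 16 semitones — a major tenth.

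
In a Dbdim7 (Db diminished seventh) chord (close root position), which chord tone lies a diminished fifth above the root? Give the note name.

Abb

Db diminished seventh: Db Fb Abb Cbb.
The root is Db. A diminished fifth above Db is Abb.
Abb is the chord's 5th.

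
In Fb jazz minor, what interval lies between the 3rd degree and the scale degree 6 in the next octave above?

Fb melodic minor: Fb Gb Abb Bbb Cb Db Eb.
3rd degree = Abb; 6th degree (up an octave) = Db.
From Abb to Db: 18 semitones over an eleventh = augmented.

augmented 11th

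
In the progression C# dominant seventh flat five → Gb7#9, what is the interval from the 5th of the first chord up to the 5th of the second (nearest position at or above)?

diminished 5th

C# dominant seventh flat five has G as its 5th, and Gb7#9 has Db as its 5th.
5 letter names make it a fifth; at 6 semitones (a half step narrower than perfect) the quality is diminished.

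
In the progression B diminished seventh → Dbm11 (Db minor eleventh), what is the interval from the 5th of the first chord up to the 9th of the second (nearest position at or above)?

minor 7th

B diminished seventh has F as its 5th, and Dbm11 (Db minor eleventh) has Eb as its 9th.
7 letter names make it a seventh; at 10 semitones (a half step narrower than major) the quality is minor.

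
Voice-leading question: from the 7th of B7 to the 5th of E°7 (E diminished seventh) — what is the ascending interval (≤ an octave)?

The 7th of B7 is A; the 5th of E°7 (E diminished seventh) is B♭.
From A to B♭: 1 semitone over a second = minor.

minor second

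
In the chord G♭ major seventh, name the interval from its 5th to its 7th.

The chord tones of G♭ major seventh are G♭-B♭-D♭-F.
So we need the interval from D♭ up to F.
Counting 3 letters and 4 half steps from D♭ gives a major third.

major third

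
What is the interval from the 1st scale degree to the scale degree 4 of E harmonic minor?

The scale runs E F♯ G A B C D♯.
The 1st scale degree is E and the 4th scale degree is A.
Counting 4 letters and 5 half steps from E gives a perfect fourth.

perfect 4th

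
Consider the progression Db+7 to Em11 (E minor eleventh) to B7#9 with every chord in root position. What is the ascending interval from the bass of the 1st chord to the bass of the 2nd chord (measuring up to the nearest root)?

The roots are Db and E.
From Db to E: 3 semitones over a second = augmented.

augmented second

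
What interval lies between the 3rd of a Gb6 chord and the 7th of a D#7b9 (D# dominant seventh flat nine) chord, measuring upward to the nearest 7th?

Gb6 has Bb as its 3rd, and D#7b9 (D# dominant seventh flat nine) has C# as its 7th.
Bb up to C# is 3 semitones, a half step wider than a major second, so the interval is augmented.

augmented second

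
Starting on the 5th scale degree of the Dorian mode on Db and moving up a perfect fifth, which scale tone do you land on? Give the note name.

The scale is Db Eb Fb Gb Ab Bb Cb.
The 5th scale degree is Ab; a perfect fifth above that is Eb — scale degree 2.

Eb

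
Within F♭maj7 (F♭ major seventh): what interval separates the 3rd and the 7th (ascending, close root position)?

perfect fifth

The chord tones of F♭M7 are F♭ A♭ C♭ E♭.
That puts A♭ below E♭.
A♭ up to E♭ spans 5 letter names and 7 semitones — a perfect fifth.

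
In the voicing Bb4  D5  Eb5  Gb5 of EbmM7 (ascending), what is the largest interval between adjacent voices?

M3

Adjacent intervals: Bb4→D5 = major third; D5→Eb5 = minor second; Eb5→Gb5 = minor third.
The largest is Bb4 to D5, a major third (4 semitones).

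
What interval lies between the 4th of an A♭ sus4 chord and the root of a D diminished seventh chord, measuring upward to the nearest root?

A1

The 4th of A♭ sus4 is D♭; the root of D diminished seventh is D.
From D♭ to D: 1 semitone over a unison = augmented.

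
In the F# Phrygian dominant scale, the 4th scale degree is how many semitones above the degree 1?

5

The scale is F# G A# B C# D E.
F# up to B is a perfect fourth — 5 semitones.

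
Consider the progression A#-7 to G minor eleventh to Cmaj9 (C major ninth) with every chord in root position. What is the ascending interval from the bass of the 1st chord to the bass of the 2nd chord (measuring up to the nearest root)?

diminished 7th

The roots are A# and G.
A# up to G is 9 semitones, a whole step narrower than a major seventh, so the interval is diminished.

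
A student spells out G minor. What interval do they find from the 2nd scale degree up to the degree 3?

The scale runs G A Bb C D Eb F.
So we need the interval from A up to Bb.
A up to Bb is 1 semitone, a half step narrower than a major second, so the interval is minor.

minor second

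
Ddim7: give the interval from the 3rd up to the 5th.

D°7 (D diminished seventh) is spelled D F Ab Cb.
3rd = F; 5th = Ab.
3 letter names make it a third; at 3 semitones (a half step narrower than major) the quality is minor.

minor third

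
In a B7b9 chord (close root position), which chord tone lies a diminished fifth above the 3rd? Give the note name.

A

Spelling the chord: B–D#–F#–A–C.
The 3rd is D#. A diminished fifth above D# is A.
A is the chord's 7th.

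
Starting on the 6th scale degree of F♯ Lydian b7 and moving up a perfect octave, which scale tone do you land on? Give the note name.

D#

The scale is F♯ G♯ A♯ B♯ C♯ D♯ E.
The 6th scale degree is D♯; a perfect octave above that is D♯ — scale degree 6.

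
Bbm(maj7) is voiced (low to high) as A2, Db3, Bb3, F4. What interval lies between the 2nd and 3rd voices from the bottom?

Those voices are Db3 and Bb3.
Counting 6 letters and 9 half steps from Db gives a major sixth.

major 6th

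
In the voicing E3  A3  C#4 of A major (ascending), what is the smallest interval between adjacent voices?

Adjacent intervals: E3→A3 = perfect fourth; A3→C#4 = major third.
The smallest is A3 to C#4, a major third (4 semitones).

major third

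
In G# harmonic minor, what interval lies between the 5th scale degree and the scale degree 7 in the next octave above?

G# harmonic minor: G# A# B C# D# E F##.
5th scale degree = D#; scale degree 7 (up an octave) = F##.
Counting 10 letters and 16 half steps from D# gives a major tenth.

major 10th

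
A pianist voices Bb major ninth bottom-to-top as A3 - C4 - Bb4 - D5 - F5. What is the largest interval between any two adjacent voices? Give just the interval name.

Adjacent intervals: A3→C4 = minor third; C4→Bb4 = minor seventh; Bb4→D5 = major third; D5→F5 = minor third.
The largest is C4 to Bb4, a minor seventh (10 semitones).

minor seventh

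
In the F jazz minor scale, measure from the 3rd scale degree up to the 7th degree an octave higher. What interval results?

augmented 12th

The scale runs F G Ab Bb C D E.
3rd scale degree = Ab; 7th scale degree (up an octave) = E.
Ab up to E is 20 semitones, a half step wider than a perfect twelfth, so the interval is augmented.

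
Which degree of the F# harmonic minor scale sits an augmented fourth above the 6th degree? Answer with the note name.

G#

The scale is F# G# A B C# D E#.
The 6th degree is D; an augmented fourth above that is G# — scale degree 2.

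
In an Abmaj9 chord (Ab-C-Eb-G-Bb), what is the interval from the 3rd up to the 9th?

That puts C below Bb.
7 letter names make it a seventh; at 10 semitones (a half step narrower than major) the quality is minor.

minor 7th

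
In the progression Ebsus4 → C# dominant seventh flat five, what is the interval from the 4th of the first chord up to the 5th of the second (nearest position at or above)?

major seventh

Ebsus4 has Ab as its 4th, and C# dominant seventh flat five has G as its 5th.
From Ab to G is 11 semitones, exactly the major seventh.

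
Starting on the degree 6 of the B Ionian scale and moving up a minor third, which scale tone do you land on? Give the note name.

The scale is B C♯ D♯ E F♯ G♯ A♯.
The degree 6 is G♯; a minor third above that is B — scale degree 1.

B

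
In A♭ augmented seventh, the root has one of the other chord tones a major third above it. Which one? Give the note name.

C

The chord tones of A♭7#5 are A♭–C–E–G♭.
The root is A♭. A major third above A♭ is C.
C is the chord's 3rd.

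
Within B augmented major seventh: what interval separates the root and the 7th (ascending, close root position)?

M7

B augmented major seventh: B-D#-F##-A#.
That puts B below A#.
B up to A# spans 7 letter names and 11 semitones — a major seventh.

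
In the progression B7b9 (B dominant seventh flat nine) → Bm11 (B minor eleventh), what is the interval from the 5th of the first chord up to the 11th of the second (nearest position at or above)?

B7b9 (B dominant seventh flat nine) has F♯ as its 5th, and Bm11 (B minor eleventh) has E as its 11th.
From F♯ to E: 10 semitones over a seventh = minor.

minor seventh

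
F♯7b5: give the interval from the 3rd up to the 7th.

F♯7b5: F♯ A♯ C E.
That puts A♯ below E.
From A♯ to E: 6 semitones over a fifth = diminished.

d5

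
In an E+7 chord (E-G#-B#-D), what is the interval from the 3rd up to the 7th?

diminished fifth

3rd = G#; 7th = D.
From G# to D: 6 semitones over a fifth = diminished.
This 3–7 tritone is the characteristic tension at the heart of the dominant sound.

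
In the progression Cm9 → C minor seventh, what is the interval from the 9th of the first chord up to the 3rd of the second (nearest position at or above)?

minor second

Cm9 has D as its 9th, and C minor seventh has E♭ as its 3rd.
From D to E♭: 1 semitone over a second = minor.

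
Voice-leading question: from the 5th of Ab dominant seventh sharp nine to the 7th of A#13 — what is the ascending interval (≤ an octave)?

A3

The 5th of Ab dominant seventh sharp nine is Eb; the 7th of A#13 is G#.
From Eb to G#: 5 semitones over a third = augmented.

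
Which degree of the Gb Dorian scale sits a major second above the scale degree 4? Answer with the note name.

Db

The scale is Gb Ab Bbb Cb Db Eb Fb.
The scale degree 4 is Cb; a major second above that is Db — scale degree 5.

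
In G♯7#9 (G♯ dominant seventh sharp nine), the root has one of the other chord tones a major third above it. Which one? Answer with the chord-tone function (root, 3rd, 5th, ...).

3rd

Spelling the chord: G♯, B♯, D♯, F♯, A𝄪.
The root is G♯. A major third above G♯ is B♯.
B♯ is the chord's 3rd.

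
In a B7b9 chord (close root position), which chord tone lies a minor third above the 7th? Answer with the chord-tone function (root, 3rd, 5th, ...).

9th

The chord tones of B dominant seventh flat nine are B-D♯-F♯-A-C.
The 7th is A. A minor third above A is C.
C is the chord's 9th.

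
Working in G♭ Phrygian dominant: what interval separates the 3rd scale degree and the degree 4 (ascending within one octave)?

The scale runs G♭ A𝄫 B♭ C♭ D♭ E𝄫 F♭.
That puts B♭ below C♭.
2 letter names make it a second; at 1 semitone (a half step narrower than major) the quality is minor.

minor 2nd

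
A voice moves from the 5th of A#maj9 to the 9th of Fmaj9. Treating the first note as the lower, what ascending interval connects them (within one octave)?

A#maj9 has E# as its 5th, and Fmaj9 has G as its 9th.
E# up to G is 2 semitones, a whole step narrower than a major third, so the interval is diminished.

d3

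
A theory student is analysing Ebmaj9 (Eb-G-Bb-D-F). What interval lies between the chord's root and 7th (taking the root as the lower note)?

major 7th

That puts Eb below D.
Eb up to D spans 7 letter names and 11 semitones — a major seventh.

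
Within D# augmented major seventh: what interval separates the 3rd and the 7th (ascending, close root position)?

perfect fifth

D#maj7#5 is spelled D#-F##-A##-C##.
That puts F## below C##.
From F## to C## is 7 semitones, exactly the perfect fifth.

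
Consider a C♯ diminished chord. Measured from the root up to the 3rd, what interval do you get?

The chord tones of C♯° are C♯-E-G.
That puts C♯ below E.
C♯ up to E is 3 semitones, a half step narrower than a major third, so the interval is minor.

minor third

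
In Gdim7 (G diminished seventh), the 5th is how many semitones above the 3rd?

3

G°7: G–Bb–Db–Fb.
Bb to Db is a minor third: 3 semitones.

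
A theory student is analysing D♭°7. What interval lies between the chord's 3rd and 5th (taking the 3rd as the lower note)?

minor 3rd

The chord tones of D♭ diminished seventh are D♭–F♭–A𝄫–C𝄫.
So we need the interval from F♭ up to A𝄫.
3 letter names make it a third; at 3 semitones (a half step narrower than major) the quality is minor.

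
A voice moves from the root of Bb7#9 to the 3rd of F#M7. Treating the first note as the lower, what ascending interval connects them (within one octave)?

Bb7#9 has Bb as its root, and F#M7 has A# as its 3rd.
From Bb to A#: 12 semitones over a seventh = augmented.

augmented seventh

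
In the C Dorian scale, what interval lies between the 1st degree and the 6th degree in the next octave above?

M13

C dorian: C D E♭ F G A B♭.
1st degree = C; 6th scale degree (up an octave) = A.
Counting 13 letters and 21 half steps from C gives a major thirteenth.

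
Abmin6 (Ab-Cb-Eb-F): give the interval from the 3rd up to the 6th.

A4

The 3rd is Cb and the 6th is F.
4 letter names make it a fourth; at 6 semitones (a half step wider than perfect) the quality is augmented.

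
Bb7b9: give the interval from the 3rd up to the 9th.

The chord tones of Bb7b9 are Bb D F Ab Cb.
3rd = D; 9th = Cb.
D up to Cb is 9 semitones, a whole step narrower than a major seventh, so the interval is diminished.

diminished 7th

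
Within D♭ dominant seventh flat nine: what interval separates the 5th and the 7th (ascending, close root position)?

Spelling the chord: D♭ F A♭ C♭ E𝄫.
5th = A♭; 7th = C♭.
From A♭ to C♭: 3 semitones over a third = minor.

minor third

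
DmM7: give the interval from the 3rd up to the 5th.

major 3rd

DmM7 is spelled D–F–A–C♯.
That puts F below A.
From F to A is 4 semitones, exactly the major third.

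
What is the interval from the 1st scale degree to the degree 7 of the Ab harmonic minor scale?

Ab harmonic minor: Ab Bb Cb Db Eb Fb G.
That puts Ab below G.
From Ab to G is 11 semitones, exactly the major seventh.

major seventh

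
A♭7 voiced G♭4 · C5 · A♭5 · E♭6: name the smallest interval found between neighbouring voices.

augmented fourth

Adjacent intervals: G♭4→C5 = augmented fourth; C5→A♭5 = minor sixth; A♭5→E♭6 = perfect fifth.
The smallest is G♭4 to C5, an augmented fourth (6 semitones).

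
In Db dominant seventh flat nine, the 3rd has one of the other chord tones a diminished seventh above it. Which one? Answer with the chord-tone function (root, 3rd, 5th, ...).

9th

Spelling the chord: Db F Ab Cb Ebb.
The 3rd is F. A diminished seventh above F is Ebb.
Ebb is the chord's 9th.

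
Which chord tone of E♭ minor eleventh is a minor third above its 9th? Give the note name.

E♭m11: E♭–G♭–B♭–D♭–F–A♭.
The 9th is F. A minor third above F is A♭.
A♭ is the chord's 11th.

Ab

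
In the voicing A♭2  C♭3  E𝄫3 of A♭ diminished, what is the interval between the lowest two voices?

Those voices are A♭2 and C♭3.
From A♭ to C♭: 3 semitones over a third = minor.

minor third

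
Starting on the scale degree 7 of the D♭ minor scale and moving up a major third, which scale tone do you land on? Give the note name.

The scale is D♭ E♭ F♭ G♭ A♭ B𝄫 C♭.
The scale degree 7 is C♭; a major third above that is E♭ — scale degree 2.

Eb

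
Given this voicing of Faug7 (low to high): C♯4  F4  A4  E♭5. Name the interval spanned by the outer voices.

The outer voices are C♯4 and E♭5.
C♯ up to E♭ is 14 semitones, a whole step narrower than a major tenth, so the interval is diminished.

diminished 10th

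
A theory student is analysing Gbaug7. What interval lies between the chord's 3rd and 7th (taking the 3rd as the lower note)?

The chord tones of Gb augmented seventh are Gb Bb D Fb.
That puts Bb below Fb.
From Bb to Fb: 6 semitones over a fifth = diminished.
This 3–7 tritone is the characteristic tension at the heart of the dominant sound.

diminished fifth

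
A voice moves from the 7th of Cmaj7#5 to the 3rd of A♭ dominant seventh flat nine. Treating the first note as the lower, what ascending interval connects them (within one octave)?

minor second

The 7th of Cmaj7#5 is B; the 3rd of A♭ dominant seventh flat nine is C.
2 letter names make it a second; at 1 semitone (a half step narrower than major) the quality is minor.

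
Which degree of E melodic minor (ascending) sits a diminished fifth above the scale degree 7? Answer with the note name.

A

The scale is E F♯ G A B C♯ D♯.
The scale degree 7 is D♯; a diminished fifth above that is A — scale degree 4.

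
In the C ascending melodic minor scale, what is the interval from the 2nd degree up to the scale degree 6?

C melodic minor: C D Eb F G A B.
That puts D below A.
From D to A is 7 semitones, exactly the perfect fifth.

perfect fifth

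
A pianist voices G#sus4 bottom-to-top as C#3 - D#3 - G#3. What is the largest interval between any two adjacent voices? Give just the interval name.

perfect 4th

Adjacent intervals: C#3→D#3 = major second; D#3→G#3 = perfect fourth.
The largest is D#3 to G#3, a perfect fourth (5 semitones).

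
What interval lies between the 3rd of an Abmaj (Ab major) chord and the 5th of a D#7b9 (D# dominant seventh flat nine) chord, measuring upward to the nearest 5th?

The 3rd of Abmaj (Ab major) is C; the 5th of D#7b9 (D# dominant seventh flat nine) is A#.
C up to A# is 10 semitones, a half step wider than a major sixth, so the interval is augmented.

A6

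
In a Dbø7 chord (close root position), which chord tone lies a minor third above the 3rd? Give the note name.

The chord tones of Dbm7b5 (Db half-diminished seventh) are Db Fb Abb Cb.
The 3rd is Fb. A minor third above Fb is Abb.
Abb is the chord's 5th.

Abb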